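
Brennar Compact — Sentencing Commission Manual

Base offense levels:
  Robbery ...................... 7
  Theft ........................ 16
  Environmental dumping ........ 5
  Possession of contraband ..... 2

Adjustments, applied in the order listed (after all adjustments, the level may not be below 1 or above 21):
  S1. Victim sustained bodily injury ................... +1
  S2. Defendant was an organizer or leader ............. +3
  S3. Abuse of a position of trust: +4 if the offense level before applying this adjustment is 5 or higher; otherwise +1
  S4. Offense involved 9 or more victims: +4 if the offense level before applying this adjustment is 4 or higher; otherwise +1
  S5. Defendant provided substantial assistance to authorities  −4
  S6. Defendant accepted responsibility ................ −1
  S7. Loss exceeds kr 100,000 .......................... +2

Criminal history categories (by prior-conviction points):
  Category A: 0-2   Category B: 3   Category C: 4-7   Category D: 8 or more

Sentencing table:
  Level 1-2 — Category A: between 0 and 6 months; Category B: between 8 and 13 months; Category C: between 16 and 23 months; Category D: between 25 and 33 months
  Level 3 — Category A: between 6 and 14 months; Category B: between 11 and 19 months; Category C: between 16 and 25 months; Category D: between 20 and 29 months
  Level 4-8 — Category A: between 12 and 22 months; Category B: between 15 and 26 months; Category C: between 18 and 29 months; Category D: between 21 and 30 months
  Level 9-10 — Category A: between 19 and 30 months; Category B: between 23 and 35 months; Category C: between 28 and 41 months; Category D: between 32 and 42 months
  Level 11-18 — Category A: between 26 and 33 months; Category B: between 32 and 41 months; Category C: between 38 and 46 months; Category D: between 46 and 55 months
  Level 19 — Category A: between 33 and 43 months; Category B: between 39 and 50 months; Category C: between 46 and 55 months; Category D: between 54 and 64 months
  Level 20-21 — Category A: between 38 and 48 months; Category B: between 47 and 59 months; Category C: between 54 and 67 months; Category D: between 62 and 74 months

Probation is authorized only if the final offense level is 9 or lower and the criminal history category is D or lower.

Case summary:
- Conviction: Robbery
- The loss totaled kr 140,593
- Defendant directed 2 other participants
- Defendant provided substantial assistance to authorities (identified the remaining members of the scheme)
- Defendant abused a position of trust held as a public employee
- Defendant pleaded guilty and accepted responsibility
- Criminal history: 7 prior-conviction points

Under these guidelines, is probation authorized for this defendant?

No

Base offense level for robbery: 7.
S1 does not apply.
S2 applies: 7 + 3 = 10.
S3 applies (level before this adjustment is 10 ≥ 5, so +4): 10 + 4 = 14.
S4 does not apply.
S5 applies: 14 − 4 = 10.
S6 applies: 10 − 1 = 9.
S7 applies: 9 + 2 = 11.
Final offense level: 11.
Criminal history: 7 prior points → Category C (4-7).
Level 11 falls in the 11-18 band.
Grid: Level 11-18 × Category C = 38-46 months.
Probation check: level 11 > 9 and category C ≤ D → not eligible.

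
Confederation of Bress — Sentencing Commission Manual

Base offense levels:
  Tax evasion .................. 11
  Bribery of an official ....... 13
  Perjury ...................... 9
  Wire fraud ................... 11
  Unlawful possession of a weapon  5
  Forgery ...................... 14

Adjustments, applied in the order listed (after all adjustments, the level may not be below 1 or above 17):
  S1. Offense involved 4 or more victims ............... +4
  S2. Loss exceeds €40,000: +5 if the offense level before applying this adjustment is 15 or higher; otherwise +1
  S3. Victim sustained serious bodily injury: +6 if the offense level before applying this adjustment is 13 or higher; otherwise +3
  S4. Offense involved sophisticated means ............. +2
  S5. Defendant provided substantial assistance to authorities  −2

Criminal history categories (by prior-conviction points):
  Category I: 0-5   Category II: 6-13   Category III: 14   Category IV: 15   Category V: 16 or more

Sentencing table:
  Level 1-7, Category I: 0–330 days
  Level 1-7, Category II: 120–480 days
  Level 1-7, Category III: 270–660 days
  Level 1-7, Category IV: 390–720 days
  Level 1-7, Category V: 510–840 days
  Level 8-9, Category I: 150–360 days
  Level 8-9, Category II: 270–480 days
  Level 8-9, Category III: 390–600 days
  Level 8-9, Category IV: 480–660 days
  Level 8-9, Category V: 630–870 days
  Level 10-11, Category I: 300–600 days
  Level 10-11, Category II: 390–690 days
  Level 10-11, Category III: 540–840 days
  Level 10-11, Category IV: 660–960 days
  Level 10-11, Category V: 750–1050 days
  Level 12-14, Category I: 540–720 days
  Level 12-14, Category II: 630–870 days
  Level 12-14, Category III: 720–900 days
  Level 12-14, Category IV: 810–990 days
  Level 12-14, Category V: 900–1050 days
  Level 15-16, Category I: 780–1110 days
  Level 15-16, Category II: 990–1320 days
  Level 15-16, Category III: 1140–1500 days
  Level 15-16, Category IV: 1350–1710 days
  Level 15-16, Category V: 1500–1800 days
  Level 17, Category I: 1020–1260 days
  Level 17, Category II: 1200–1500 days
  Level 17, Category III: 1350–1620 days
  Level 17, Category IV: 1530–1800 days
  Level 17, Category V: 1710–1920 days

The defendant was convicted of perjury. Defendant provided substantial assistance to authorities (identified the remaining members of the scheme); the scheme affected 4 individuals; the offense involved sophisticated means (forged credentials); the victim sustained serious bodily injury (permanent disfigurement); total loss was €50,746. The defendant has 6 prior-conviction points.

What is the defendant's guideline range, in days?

Base offense level for perjury: 9.
S1 applies: 9 + 4 = 13.
S2 applies (level before this adjustment is 13 < 15, so +1): 13 + 1 = 14.
S3 applies (level before this adjustment is 14 ≥ 13, so +6): 14 + 6 = 20.
S4 applies: 20 + 2 = 22.
S5 applies: 22 − 2 = 20.
Level 20 exceeds the maximum of 17; capped at 17.
Final offense level: 17.
Criminal history: 6 prior points → Category II (6-13).
Level 17 falls in the 17 band.
Grid: Level 17 × Category II = 1200-1500 days.

1200-1500 days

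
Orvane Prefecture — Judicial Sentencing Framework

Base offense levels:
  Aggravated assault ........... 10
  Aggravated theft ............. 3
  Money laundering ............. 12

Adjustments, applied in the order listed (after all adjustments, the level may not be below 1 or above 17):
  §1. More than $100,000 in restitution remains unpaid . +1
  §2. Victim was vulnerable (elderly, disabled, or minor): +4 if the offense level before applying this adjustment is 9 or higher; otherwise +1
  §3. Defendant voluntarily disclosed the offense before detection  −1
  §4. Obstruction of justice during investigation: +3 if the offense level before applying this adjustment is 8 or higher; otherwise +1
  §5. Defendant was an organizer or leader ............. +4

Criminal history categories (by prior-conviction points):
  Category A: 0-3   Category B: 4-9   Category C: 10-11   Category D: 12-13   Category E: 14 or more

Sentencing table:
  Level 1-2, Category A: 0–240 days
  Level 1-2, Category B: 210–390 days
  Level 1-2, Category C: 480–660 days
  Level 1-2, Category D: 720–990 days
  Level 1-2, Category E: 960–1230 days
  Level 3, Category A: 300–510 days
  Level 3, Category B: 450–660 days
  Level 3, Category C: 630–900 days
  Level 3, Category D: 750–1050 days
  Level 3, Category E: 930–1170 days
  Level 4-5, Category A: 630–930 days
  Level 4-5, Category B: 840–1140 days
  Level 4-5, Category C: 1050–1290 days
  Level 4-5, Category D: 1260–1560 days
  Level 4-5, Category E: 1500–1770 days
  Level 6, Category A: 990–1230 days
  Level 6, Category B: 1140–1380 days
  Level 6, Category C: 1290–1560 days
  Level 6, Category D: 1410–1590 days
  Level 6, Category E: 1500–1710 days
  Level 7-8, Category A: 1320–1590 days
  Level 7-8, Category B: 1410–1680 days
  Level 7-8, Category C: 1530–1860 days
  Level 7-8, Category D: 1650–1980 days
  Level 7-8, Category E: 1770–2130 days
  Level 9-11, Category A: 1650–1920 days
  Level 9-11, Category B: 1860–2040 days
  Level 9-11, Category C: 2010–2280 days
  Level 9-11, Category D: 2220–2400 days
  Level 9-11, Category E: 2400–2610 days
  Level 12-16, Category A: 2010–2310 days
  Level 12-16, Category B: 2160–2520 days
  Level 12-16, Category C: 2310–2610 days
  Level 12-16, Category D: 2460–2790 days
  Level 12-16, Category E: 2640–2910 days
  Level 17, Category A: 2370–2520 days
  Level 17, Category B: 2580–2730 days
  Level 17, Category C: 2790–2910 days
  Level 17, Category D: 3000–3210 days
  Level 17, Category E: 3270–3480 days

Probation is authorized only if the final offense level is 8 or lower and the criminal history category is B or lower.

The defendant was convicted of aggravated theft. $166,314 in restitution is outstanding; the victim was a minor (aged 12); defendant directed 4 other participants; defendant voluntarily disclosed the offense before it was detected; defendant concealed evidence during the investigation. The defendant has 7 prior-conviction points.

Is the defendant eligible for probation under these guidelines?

No

Base offense level for aggravated theft: 3.
§1 applies: 3 + 1 = 4.
§2 applies (level before this adjustment is 4 < 9, so +1): 4 + 1 = 5.
§3 applies: 5 − 1 = 4.
§4 applies (level before this adjustment is 4 < 8, so +1): 4 + 1 = 5.
§5 applies: 5 + 4 = 9.
Final offense level: 9.
Criminal history: 7 prior points → Category B (4-9).
Level 9 falls in the 9-11 band.
Grid: Level 9-11 × Category B = 1860-2040 days.
Probation check: level 9 > 8 and category B ≤ B → not eligible.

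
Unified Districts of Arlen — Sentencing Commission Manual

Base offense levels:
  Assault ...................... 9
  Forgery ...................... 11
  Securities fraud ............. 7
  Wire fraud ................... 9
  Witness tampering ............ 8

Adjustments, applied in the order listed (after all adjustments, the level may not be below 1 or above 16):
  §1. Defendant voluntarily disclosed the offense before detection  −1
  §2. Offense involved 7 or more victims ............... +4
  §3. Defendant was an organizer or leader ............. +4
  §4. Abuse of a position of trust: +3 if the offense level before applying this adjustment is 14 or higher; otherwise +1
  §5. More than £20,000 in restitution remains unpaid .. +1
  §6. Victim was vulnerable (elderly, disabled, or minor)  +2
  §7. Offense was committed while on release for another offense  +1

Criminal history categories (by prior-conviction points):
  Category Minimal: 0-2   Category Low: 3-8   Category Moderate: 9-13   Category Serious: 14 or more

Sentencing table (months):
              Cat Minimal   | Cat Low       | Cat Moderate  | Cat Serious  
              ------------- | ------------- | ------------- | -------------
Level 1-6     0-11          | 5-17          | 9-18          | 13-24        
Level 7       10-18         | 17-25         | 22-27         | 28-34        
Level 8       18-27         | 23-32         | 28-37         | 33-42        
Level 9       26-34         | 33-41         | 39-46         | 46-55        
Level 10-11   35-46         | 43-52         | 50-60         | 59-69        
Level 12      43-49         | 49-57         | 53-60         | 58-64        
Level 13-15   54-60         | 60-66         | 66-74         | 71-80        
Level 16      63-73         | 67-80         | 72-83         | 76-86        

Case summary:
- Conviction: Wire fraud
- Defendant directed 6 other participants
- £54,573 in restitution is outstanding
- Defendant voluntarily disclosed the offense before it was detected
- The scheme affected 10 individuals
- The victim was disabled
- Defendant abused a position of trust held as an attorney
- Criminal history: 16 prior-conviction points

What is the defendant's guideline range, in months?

Base offense level for wire fraud: 9.
§1 applies: 9 − 1 = 8.
§2 applies: 8 + 4 = 12.
§3 applies: 12 + 4 = 16.
§4 applies (level before this adjustment is 16 ≥ 14, so +3): 16 + 3 = 19.
§5 applies: 19 + 1 = 20.
§6 applies: 20 + 2 = 22.
Level 22 exceeds the maximum of 16; capped at 16.
Final offense level: 16.
Criminal history: 16 prior points → Category Serious (14+).
Level 16 falls in the 16 band.
Grid: Level 16 × Category Serious = 76-86 months.

76-86 months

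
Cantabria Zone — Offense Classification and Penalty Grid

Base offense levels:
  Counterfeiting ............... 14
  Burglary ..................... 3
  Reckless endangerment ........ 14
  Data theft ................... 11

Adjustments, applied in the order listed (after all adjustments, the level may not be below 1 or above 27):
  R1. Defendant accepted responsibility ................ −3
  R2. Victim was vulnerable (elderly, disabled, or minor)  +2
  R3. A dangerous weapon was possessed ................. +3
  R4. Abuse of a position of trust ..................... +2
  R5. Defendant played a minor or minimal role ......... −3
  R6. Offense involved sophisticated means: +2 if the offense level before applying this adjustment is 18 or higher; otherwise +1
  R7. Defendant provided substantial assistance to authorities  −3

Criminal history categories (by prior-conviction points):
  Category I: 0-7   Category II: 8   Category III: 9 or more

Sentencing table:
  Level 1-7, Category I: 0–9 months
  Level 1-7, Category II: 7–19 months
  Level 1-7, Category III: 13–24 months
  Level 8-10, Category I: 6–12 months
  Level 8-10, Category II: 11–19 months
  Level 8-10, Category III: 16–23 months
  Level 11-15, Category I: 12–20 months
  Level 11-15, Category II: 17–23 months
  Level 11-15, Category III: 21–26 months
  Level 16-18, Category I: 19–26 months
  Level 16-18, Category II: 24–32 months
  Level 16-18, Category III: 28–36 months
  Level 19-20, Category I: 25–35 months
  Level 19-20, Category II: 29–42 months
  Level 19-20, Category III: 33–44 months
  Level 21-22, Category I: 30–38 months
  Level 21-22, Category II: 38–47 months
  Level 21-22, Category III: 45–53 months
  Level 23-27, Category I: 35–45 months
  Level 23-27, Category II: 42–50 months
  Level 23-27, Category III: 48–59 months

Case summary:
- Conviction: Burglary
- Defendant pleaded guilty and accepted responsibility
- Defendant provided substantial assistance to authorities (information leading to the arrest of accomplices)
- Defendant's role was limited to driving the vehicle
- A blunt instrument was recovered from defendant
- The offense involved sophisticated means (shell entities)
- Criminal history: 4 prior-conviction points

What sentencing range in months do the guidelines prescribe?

Base offense level for burglary: 3.
R1 applies: 3 − 3 = 0.
R2 does not apply.
R3 applies: 0 + 3 = 3.
R4 does not apply.
R5 applies: 3 − 3 = 0.
R6 applies (level before this adjustment is 0 < 18, so +1): 0 + 1 = 1.
R7 applies: 1 − 3 = -2.
Level -2 is below the minimum of 1; floored at 1.
Final offense level: 1.
Criminal history: 4 prior points → Category I (0-7).
Level 1 falls in the 1-7 band.
Grid: Level 1-7 × Category I = 0-9 months.

0-9 months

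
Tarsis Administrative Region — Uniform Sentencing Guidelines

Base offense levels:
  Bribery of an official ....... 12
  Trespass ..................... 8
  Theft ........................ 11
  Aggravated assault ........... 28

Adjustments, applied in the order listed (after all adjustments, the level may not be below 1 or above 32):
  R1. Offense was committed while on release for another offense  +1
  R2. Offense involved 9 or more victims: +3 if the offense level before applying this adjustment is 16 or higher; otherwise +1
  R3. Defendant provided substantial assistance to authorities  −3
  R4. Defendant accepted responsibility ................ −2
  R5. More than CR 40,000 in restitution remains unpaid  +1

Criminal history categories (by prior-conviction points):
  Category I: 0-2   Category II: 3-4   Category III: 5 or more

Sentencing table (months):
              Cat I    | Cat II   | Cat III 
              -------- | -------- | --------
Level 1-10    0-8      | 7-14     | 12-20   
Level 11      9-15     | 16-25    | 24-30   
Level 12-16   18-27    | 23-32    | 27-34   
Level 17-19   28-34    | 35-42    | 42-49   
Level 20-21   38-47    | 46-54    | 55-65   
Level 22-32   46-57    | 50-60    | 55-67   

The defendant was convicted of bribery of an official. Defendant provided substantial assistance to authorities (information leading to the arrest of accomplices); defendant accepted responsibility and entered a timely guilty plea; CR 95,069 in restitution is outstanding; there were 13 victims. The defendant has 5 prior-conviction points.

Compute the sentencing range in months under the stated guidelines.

Base offense level for bribery of an official: 12.
R1 does not apply.
R2 applies (level before this adjustment is 12 < 16, so +1): 12 + 1 = 13.
R3 applies: 13 − 3 = 10.
R4 applies: 10 − 2 = 8.
R5 applies: 8 + 1 = 9.
Final offense level: 9.
Criminal history: 5 prior points → Category III (5+).
Level 9 falls in the 1-10 band.
Grid: Level 1-10 × Category III = 12-20 months.

12-20 months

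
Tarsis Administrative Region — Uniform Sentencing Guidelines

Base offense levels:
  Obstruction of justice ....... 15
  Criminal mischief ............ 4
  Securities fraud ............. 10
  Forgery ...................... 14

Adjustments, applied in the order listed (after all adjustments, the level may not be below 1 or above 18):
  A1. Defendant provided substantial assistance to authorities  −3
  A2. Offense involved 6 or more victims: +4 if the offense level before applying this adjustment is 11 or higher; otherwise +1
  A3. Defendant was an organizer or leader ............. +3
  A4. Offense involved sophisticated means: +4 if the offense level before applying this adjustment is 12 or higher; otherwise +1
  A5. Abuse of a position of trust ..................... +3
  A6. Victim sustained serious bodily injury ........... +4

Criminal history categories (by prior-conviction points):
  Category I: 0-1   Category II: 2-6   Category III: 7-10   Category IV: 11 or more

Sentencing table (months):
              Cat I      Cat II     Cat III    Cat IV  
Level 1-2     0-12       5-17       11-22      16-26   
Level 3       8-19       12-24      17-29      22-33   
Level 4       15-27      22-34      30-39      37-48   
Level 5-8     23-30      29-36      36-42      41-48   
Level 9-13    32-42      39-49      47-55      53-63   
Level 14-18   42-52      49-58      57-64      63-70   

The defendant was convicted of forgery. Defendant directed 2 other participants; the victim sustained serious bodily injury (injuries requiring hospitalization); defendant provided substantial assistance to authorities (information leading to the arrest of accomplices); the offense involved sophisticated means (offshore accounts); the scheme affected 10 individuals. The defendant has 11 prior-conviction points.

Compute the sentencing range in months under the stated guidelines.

63-70 months

Base offense level for forgery: 14.
A1 applies: 14 − 3 = 11.
A2 applies (level before this adjustment is 11 ≥ 11, so +4): 11 + 4 = 15.
A3 applies: 15 + 3 = 18.
A4 applies (level before this adjustment is 18 ≥ 12, so +4): 18 + 4 = 22.
A6 applies: 22 + 4 = 26.
Level 26 exceeds the maximum of 18; capped at 18.
Final offense level: 18.
Criminal history: 11 prior points → Category IV (11+).
Level 18 falls in the 14-18 band.
Grid: Level 14-18 × Category IV = 63-70 months.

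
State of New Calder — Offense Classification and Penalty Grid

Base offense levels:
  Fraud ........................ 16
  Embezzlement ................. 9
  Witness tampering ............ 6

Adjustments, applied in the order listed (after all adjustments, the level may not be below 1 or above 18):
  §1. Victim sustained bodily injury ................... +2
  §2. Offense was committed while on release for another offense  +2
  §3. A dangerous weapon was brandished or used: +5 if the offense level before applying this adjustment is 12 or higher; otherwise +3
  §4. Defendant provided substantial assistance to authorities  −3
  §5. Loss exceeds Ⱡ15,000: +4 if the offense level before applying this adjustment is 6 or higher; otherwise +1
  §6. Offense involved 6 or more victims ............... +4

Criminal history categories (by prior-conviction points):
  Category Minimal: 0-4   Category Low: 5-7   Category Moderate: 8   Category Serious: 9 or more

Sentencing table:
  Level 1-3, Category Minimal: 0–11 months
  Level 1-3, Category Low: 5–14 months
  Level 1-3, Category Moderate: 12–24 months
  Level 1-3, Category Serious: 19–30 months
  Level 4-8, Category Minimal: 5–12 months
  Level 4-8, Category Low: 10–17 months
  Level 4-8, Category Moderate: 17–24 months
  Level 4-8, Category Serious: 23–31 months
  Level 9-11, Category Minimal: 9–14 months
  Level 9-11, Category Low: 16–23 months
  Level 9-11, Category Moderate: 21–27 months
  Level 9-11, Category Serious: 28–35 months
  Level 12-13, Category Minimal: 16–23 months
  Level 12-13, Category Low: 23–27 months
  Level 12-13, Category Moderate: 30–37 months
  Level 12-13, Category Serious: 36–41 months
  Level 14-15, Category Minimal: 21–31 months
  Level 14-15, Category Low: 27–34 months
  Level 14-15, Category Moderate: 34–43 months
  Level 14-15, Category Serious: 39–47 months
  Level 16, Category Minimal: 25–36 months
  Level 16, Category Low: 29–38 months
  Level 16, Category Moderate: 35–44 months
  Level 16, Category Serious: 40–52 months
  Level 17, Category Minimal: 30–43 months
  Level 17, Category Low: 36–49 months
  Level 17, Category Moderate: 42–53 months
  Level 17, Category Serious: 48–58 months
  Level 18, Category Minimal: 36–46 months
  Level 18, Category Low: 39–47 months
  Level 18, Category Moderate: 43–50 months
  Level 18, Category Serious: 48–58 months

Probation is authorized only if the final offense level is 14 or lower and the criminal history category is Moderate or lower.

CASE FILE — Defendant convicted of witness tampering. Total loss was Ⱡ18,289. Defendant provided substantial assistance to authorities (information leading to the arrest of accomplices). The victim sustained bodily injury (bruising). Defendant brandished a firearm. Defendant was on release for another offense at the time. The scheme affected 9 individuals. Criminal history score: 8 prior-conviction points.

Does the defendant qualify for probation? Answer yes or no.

No

Base offense level for witness tampering: 6.
§1 applies: 6 + 2 = 8.
§2 applies: 8 + 2 = 10.
§3 applies (level before this adjustment is 10 < 12, so +3): 10 + 3 = 13.
§4 applies: 13 − 3 = 10.
§5 applies (level before this adjustment is 10 ≥ 6, so +4): 10 + 4 = 14.
§6 applies: 14 + 4 = 18.
Final offense level: 18.
Criminal history: 8 prior points → Category Moderate (8).
Level 18 falls in the 18 band.
Grid: Level 18 × Category Moderate = 43-50 months.
Probation check: level 18 > 14 and category Moderate ≤ Moderate → not eligible.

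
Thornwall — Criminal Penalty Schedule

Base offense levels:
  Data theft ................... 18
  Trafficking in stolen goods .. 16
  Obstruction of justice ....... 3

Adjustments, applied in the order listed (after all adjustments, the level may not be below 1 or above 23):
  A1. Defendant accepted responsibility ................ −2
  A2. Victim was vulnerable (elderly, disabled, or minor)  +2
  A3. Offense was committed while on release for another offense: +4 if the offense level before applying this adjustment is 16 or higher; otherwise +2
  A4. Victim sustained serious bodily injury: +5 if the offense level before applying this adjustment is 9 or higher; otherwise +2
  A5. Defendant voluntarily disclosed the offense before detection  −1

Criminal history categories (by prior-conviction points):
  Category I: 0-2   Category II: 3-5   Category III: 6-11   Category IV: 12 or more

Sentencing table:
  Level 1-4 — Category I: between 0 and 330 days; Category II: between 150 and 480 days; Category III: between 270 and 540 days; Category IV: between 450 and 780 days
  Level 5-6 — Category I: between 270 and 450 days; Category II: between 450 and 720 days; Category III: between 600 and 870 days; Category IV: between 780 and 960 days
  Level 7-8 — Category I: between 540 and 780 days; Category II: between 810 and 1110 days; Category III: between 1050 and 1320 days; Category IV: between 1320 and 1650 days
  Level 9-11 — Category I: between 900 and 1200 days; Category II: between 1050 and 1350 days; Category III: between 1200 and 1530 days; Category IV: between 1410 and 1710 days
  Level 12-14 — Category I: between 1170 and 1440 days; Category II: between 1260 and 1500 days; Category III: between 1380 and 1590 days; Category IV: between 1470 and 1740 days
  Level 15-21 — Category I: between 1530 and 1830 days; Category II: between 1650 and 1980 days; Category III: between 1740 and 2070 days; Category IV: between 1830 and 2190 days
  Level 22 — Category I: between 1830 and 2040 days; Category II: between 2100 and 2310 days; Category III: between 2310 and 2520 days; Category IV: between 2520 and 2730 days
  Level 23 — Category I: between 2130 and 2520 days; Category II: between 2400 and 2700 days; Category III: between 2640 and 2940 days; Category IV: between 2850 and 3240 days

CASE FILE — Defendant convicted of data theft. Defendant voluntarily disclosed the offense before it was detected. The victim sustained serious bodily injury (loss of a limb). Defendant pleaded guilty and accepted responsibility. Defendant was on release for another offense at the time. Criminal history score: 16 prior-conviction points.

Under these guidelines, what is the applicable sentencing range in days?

Base offense level for data theft: 18.
A1 applies: 18 − 2 = 16.
A2 does not apply.
A3 applies (level before this adjustment is 16 ≥ 16, so +4): 16 + 4 = 20.
A4 applies (level before this adjustment is 20 ≥ 9, so +5): 20 + 5 = 25.
A5 applies: 25 − 1 = 24.
Level 24 exceeds the maximum of 23; capped at 23.
Final offense level: 23.
Criminal history: 16 prior points → Category IV (12+).
Level 23 falls in the 23 band.
Grid: Level 23 × Category IV = 2850-3240 days.

2850-3240 days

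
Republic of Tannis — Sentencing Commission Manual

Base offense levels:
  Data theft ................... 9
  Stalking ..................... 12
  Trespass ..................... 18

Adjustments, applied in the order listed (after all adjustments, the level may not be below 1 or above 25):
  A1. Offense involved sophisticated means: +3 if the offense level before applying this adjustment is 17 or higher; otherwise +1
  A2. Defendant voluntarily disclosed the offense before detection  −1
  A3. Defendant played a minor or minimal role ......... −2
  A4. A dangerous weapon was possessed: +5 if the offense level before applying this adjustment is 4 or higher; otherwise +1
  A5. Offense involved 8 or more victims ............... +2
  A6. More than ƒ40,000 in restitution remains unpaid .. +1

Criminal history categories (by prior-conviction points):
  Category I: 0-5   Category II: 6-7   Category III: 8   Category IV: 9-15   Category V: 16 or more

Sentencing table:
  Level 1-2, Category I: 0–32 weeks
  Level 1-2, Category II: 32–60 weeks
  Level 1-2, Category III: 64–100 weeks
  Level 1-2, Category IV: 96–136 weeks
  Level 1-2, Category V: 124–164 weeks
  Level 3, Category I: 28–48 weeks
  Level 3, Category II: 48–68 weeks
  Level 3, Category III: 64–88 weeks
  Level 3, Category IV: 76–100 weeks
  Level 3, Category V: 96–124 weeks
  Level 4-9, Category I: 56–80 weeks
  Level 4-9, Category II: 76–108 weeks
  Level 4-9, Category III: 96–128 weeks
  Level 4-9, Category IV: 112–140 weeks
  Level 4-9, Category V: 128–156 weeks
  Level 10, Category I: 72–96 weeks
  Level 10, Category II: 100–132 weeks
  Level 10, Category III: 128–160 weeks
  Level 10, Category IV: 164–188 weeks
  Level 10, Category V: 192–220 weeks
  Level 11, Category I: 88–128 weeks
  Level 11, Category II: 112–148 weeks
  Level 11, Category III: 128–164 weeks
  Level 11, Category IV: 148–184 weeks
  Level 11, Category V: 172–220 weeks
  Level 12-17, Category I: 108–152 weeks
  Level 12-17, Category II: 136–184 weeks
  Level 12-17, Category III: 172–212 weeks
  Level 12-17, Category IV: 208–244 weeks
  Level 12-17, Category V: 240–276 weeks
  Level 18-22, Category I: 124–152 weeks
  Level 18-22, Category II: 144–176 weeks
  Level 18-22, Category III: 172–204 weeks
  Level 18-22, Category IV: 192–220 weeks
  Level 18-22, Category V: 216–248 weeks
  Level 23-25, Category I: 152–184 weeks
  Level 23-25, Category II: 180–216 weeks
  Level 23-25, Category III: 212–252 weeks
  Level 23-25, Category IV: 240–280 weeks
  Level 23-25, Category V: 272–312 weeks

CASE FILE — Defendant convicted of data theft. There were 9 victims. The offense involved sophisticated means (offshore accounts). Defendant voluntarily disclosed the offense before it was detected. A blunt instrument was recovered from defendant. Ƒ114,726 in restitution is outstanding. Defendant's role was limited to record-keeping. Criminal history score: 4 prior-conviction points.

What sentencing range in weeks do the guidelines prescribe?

Base offense level for data theft: 9.
A1 applies (level before this adjustment is 9 < 17, so +1): 9 + 1 = 10.
A2 applies: 10 − 1 = 9.
A3 applies: 9 − 2 = 7.
A4 applies (level before this adjustment is 7 ≥ 4, so +5): 7 + 5 = 12.
A5 applies: 12 + 2 = 14.
A6 applies: 14 + 1 = 15.
Final offense level: 15.
Criminal history: 4 prior points → Category I (0-5).
Level 15 falls in the 12-17 band.
Grid: Level 12-17 × Category I = 108-152 weeks.

108-152 weeks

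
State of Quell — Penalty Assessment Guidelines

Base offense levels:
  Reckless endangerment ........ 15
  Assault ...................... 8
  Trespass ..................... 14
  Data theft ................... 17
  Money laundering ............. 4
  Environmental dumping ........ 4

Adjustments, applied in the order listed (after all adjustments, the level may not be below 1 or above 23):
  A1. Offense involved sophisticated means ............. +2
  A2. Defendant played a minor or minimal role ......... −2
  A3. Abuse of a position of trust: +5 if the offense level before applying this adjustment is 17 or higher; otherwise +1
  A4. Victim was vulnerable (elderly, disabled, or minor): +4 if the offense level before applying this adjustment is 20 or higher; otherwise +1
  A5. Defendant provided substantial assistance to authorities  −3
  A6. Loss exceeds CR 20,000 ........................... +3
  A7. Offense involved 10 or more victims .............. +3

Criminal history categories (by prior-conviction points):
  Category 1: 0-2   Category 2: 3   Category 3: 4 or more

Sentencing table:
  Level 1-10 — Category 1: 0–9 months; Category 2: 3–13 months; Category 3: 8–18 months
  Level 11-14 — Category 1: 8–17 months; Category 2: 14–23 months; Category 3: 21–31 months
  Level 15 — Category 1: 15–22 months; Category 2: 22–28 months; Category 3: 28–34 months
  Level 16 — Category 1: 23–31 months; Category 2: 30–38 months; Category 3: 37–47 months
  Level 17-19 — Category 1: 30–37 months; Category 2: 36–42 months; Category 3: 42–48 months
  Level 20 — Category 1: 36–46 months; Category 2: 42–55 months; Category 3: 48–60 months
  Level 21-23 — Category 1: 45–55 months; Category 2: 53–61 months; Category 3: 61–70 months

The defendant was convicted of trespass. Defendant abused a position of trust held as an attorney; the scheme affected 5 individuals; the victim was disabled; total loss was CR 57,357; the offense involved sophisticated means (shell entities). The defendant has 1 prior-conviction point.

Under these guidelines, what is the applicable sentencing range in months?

45-55 months

Base offense level for trespass: 14.
A1 applies: 14 + 2 = 16.
A2 does not apply.
A3 applies (level before this adjustment is 16 < 17, so +1): 16 + 1 = 17.
A4 applies (level before this adjustment is 17 < 20, so +1): 17 + 1 = 18.
A6 applies: 18 + 3 = 21.
A7 does not apply.
Final offense level: 21.
Criminal history: 1 prior point → Category 1 (0-2).
Level 21 falls in the 21-23 band.
Grid: Level 21-23 × Category 1 = 45-55 months.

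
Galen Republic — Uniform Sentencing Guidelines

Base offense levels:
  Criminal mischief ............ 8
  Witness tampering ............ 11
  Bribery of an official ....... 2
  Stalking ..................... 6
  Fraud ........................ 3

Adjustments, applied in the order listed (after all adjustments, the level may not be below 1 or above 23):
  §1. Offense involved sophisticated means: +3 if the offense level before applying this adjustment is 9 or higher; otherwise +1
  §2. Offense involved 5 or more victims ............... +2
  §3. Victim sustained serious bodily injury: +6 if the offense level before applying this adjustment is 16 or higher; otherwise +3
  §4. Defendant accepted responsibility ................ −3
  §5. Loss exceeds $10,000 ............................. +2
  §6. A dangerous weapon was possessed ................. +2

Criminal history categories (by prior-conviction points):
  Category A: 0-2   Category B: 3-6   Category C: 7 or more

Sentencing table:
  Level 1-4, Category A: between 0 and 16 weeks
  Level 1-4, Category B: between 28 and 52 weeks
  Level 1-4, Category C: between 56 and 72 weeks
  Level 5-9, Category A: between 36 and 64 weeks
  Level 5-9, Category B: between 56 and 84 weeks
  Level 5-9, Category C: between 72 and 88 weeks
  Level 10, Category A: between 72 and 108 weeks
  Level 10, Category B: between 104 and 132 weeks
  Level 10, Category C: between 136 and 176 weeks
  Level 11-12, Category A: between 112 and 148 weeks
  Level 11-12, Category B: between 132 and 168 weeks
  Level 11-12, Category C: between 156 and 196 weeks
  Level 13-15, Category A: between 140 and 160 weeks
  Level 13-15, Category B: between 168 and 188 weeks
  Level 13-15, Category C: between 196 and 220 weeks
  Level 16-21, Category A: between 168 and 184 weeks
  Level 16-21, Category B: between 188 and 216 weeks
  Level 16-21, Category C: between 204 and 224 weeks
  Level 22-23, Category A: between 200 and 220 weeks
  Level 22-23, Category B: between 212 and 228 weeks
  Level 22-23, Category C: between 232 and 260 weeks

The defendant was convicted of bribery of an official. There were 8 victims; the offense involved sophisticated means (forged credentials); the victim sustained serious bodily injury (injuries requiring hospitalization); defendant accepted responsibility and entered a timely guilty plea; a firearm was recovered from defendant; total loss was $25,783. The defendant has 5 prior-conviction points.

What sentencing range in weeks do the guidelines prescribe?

Base offense level for bribery of an official: 2.
§1 applies (level before this adjustment is 2 < 9, so +1): 2 + 1 = 3.
§2 applies: 3 + 2 = 5.
§3 applies (level before this adjustment is 5 < 16, so +3): 5 + 3 = 8.
§4 applies: 8 − 3 = 5.
§5 applies: 5 + 2 = 7.
§6 applies: 7 + 2 = 9.
Final offense level: 9.
Criminal history: 5 prior points → Category B (3-6).
Level 9 falls in the 5-9 band.
Grid: Level 5-9 × Category B = 56-84 weeks.

56-84 weeks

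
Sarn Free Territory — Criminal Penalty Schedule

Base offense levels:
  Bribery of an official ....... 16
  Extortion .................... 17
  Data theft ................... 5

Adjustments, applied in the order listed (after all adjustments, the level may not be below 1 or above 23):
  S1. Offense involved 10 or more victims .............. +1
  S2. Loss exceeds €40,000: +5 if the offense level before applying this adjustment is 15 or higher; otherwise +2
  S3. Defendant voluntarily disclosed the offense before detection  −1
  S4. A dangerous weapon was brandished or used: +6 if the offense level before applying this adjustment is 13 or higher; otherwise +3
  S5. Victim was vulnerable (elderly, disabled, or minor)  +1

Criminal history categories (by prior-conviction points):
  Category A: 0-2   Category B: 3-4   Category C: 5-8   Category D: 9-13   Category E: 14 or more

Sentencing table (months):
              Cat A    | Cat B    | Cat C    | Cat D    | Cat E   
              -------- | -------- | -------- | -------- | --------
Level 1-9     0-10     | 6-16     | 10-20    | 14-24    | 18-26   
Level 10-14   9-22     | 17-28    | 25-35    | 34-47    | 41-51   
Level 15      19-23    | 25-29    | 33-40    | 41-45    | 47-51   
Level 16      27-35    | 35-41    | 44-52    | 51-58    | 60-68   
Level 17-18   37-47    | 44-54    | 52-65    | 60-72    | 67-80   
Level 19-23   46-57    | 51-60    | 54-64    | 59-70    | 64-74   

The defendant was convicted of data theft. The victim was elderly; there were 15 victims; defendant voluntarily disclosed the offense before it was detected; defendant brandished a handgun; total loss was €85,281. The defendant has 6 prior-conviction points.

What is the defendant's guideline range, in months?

Base offense level for data theft: 5.
S1 applies: 5 + 1 = 6.
S2 applies (level before this adjustment is 6 < 15, so +2): 6 + 2 = 8.
S3 applies: 8 − 1 = 7.
S4 applies (level before this adjustment is 7 < 13, so +3): 7 + 3 = 10.
S5 applies: 10 + 1 = 11.
Final offense level: 11.
Criminal history: 6 prior points → Category C (5-8).
Level 11 falls in the 10-14 band.
Grid: Level 10-14 × Category C = 25-35 months.

25-35 months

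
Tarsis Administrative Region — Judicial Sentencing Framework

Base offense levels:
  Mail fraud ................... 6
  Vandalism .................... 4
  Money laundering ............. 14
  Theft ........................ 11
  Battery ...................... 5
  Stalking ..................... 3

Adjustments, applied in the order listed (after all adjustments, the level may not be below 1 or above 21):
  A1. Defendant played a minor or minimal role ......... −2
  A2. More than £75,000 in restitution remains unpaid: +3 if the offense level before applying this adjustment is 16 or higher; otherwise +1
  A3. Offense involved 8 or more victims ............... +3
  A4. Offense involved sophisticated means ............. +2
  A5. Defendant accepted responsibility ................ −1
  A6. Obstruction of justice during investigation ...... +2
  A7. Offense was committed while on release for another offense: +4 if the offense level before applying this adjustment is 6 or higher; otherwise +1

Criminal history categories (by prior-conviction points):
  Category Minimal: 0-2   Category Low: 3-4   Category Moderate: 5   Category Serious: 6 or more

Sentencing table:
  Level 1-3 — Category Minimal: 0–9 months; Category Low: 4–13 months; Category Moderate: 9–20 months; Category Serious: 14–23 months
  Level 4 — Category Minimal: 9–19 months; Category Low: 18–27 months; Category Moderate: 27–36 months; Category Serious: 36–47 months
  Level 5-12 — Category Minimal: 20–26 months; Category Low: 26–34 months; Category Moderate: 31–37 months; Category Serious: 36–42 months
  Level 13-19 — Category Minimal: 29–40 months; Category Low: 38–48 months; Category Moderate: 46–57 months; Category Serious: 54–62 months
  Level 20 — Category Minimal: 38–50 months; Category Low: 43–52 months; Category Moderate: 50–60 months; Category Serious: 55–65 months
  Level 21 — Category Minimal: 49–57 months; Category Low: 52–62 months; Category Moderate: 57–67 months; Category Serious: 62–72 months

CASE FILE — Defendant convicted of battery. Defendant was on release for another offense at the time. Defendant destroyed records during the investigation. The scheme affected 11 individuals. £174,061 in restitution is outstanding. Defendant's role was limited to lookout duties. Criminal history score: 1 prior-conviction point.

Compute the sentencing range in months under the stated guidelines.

Base offense level for battery: 5.
A1 applies: 5 − 2 = 3.
A2 applies (level before this adjustment is 3 < 16, so +1): 3 + 1 = 4.
A3 applies: 4 + 3 = 7.
A4 does not apply.
A5 does not apply.
A6 applies: 7 + 2 = 9.
A7 applies (level before this adjustment is 9 ≥ 6, so +4): 9 + 4 = 13.
Final offense level: 13.
Criminal history: 1 prior point → Category Minimal (0-2).
Level 13 falls in the 13-19 band.
Grid: Level 13-19 × Category Minimal = 29-40 months.

29-40 months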